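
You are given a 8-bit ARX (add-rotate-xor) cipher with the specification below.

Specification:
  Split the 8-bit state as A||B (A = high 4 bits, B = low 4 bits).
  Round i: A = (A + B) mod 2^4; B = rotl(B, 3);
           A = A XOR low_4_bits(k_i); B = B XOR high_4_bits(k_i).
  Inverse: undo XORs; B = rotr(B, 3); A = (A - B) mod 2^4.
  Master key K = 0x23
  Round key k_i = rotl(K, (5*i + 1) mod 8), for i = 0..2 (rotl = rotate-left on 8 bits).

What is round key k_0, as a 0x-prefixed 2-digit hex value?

K = 0x23
k_0 = rotl(K, (5*0+1) mod 8) = rotl(K, 1) = 0x46

0x46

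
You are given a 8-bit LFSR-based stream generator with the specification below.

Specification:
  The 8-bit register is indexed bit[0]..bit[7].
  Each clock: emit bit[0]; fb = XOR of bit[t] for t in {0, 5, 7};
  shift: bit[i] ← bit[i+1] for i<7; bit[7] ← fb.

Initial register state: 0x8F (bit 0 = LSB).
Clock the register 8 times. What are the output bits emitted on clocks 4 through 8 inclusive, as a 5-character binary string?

reg_0 = 0x8F
clock 1: out=1, reg = 0x47
clock 2: out=1, reg = 0xA3
clock 3: out=1, reg = 0xD1
clock 4: out=1, reg = 0x68
clock 5: out=0, reg = 0xB4
clock 6: out=0, reg = 0x5A
clock 7: out=0, reg = 0x2D
clock 8: out=1, reg = 0x16

10001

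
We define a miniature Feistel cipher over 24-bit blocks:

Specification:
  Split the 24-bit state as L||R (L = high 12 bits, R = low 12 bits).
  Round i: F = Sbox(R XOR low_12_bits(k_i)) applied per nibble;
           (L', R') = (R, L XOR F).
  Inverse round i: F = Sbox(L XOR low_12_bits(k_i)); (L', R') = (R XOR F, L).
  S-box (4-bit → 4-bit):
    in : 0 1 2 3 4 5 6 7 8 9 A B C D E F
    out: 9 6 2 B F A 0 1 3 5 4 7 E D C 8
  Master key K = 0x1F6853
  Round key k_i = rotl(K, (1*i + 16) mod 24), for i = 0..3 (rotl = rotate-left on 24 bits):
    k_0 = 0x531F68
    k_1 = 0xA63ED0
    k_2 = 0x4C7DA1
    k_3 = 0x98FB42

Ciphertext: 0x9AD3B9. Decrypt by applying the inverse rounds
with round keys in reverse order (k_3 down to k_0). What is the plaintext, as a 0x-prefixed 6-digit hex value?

s_0 = ciphertext = 0x9AD3B9
s_1 = InvRound(s_0, k_3) = 0x1719AD
s_2 = InvRound(s_1, k_2) = 0x774171
s_3 = InvRound(s_2, k_1) = 0x43E774
s_4 = InvRound(s_3, k_0) = 0x0D443E

0x0D443E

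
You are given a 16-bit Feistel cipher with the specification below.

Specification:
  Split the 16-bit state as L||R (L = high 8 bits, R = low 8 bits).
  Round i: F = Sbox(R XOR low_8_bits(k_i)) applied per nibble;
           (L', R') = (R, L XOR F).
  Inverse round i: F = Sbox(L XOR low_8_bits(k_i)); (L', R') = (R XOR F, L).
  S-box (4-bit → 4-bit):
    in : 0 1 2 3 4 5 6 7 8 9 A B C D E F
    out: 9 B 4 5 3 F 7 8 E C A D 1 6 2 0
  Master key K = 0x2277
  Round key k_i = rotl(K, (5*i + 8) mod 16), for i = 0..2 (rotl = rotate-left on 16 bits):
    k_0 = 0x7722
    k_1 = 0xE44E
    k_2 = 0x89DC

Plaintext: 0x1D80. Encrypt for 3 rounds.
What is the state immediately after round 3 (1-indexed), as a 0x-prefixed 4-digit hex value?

s_0 = plaintext = 0x1D80
s_1 = Round(s_0, k_0) = 0x80B9
s_2 = Round(s_1, k_1) = 0xB988
s_3 = Round(s_2, k_2) = 0x884A

0x884A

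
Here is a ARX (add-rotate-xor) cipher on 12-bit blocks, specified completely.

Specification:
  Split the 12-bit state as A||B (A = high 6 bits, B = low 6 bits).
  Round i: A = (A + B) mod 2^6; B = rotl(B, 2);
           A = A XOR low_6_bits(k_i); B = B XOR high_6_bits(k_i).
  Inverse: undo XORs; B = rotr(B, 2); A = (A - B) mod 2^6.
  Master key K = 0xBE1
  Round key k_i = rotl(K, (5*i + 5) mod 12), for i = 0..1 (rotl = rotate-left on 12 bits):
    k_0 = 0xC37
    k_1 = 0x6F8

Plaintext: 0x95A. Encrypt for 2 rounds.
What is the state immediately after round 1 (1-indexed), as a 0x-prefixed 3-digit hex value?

0x219

s_0 = plaintext = 0x95A
s_1 = Round(s_0, k_0) = 0x219
s_2 = Round(s_1, k_1) = 0x67E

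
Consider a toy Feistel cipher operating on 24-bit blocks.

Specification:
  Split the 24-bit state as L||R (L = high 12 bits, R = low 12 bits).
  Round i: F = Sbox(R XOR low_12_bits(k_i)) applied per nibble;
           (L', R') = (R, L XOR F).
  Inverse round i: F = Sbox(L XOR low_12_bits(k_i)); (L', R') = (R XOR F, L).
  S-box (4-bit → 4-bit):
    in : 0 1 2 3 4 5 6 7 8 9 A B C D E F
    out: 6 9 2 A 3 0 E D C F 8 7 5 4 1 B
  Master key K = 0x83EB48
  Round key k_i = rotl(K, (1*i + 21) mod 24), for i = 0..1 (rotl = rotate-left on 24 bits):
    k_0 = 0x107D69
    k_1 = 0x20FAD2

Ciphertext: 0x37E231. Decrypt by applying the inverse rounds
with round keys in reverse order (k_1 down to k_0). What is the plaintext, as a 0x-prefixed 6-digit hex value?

s_0 = ciphertext = 0x37E231
s_1 = InvRound(s_0, k_1) = 0xDB437E
s_2 = InvRound(s_1, k_0) = 0x53ADB4

0x53ADB4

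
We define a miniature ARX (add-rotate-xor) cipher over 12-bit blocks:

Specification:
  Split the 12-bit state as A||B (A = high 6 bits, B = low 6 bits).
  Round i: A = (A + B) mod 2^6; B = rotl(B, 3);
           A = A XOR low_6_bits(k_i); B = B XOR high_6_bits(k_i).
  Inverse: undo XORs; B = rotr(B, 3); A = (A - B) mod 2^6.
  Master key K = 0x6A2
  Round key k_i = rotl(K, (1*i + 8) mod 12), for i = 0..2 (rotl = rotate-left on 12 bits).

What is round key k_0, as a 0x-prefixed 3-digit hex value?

K = 0x6A2
k_0 = rotl(K, (1*0+8) mod 12) = rotl(K, 8) = 0x26A

0x26A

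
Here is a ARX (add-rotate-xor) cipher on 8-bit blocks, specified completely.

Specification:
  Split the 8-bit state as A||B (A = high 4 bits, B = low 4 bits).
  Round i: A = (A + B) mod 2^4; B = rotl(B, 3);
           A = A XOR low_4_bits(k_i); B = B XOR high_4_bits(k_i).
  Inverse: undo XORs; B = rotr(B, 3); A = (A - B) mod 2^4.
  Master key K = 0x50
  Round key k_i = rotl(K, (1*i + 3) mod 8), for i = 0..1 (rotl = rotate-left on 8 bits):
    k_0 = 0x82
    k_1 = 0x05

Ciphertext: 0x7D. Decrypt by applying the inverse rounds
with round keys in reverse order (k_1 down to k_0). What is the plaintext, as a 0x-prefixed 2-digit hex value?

0xF6

s_0 = ciphertext = 0x7D
s_1 = InvRound(s_0, k_1) = 0x7B
s_2 = InvRound(s_1, k_0) = 0xF6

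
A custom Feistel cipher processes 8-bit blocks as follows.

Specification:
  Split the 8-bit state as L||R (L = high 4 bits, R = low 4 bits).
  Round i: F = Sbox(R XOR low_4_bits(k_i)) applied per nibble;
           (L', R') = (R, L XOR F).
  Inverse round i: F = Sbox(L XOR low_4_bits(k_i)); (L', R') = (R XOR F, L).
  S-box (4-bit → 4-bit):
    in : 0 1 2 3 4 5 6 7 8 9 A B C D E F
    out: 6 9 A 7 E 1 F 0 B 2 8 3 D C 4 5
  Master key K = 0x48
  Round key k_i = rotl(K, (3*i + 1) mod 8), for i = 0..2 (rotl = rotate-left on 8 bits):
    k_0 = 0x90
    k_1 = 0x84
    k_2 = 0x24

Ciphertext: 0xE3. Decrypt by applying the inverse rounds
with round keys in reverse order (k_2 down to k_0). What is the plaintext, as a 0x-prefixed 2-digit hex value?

0x8B

s_0 = ciphertext = 0xE3
s_1 = InvRound(s_0, k_2) = 0xBE
s_2 = InvRound(s_1, k_1) = 0xBB
s_3 = InvRound(s_2, k_0) = 0x8B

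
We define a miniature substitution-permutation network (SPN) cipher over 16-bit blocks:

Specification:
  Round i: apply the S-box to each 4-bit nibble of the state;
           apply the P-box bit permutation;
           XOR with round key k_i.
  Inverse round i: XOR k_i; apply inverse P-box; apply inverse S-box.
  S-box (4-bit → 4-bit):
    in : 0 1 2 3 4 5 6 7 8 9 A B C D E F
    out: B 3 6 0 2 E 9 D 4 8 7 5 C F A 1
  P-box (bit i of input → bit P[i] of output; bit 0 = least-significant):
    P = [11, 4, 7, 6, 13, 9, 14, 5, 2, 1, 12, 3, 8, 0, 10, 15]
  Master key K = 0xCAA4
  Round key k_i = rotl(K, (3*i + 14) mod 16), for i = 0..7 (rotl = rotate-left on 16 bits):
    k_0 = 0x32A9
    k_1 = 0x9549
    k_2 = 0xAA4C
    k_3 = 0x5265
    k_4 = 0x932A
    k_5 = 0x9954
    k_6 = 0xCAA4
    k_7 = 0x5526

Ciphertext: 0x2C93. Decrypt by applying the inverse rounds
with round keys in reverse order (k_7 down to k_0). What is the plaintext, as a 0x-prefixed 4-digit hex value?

0x1438

s_0 = ciphertext = 0x2C93
s_1 = InvRound(s_0, k_7) = 0x1B7A
s_2 = InvRound(s_1, k_6) = 0x6D85
s_3 = InvRound(s_2, k_5) = 0x58B5
s_4 = InvRound(s_3, k_4) = 0x002A
s_5 = InvRound(s_4, k_3) = 0x4D29
s_6 = InvRound(s_5, k_2) = 0xDFD9
s_7 = InvRound(s_6, k_1) = 0x332A
s_8 = InvRound(s_7, k_0) = 0x1438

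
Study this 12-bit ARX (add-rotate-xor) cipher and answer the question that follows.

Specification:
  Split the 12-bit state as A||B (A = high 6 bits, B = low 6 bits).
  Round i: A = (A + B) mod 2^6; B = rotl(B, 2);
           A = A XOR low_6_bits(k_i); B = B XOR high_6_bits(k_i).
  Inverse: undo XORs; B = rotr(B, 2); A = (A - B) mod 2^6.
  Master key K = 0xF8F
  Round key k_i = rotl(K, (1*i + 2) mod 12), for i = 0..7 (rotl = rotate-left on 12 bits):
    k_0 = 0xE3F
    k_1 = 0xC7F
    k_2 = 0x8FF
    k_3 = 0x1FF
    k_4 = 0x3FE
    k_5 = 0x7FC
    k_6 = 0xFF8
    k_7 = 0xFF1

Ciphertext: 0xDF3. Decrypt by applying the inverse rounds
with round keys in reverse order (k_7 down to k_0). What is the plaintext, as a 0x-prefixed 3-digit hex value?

0x7B7

s_0 = ciphertext = 0xDF3
s_1 = InvRound(s_0, k_7) = 0x0C3
s_2 = InvRound(s_1, k_6) = 0xB0F
s_3 = InvRound(s_2, k_5) = 0x304
s_4 = InvRound(s_3, k_4) = 0x032
s_5 = InvRound(s_4, k_3) = 0x89D
s_6 = InvRound(s_5, k_2) = 0xBAF
s_7 = InvRound(s_6, k_1) = 0xAA7
s_8 = InvRound(s_7, k_0) = 0x7B7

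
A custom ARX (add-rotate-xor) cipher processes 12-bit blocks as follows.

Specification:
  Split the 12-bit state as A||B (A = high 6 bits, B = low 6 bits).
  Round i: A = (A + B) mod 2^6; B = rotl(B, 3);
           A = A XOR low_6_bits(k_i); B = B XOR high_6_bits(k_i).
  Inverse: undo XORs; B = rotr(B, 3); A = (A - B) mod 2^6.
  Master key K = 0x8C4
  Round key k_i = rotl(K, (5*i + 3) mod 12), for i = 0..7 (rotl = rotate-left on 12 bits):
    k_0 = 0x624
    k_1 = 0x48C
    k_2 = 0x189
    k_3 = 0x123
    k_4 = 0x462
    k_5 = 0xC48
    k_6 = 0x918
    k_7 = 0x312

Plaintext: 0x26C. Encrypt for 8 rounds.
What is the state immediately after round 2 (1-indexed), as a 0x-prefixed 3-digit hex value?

s_0 = plaintext = 0x26C
s_1 = Round(s_0, k_0) = 0x47D
s_2 = Round(s_1, k_1) = 0x0BD
s_3 = Round(s_2, k_2) = 0xDA9
s_4 = Round(s_3, k_3) = 0xF09
s_5 = Round(s_4, k_4) = 0x9D8
s_6 = Round(s_5, k_5) = 0xDF2
s_7 = Round(s_6, k_6) = 0xC72
s_8 = Round(s_7, k_7) = 0xC5A

0x0BD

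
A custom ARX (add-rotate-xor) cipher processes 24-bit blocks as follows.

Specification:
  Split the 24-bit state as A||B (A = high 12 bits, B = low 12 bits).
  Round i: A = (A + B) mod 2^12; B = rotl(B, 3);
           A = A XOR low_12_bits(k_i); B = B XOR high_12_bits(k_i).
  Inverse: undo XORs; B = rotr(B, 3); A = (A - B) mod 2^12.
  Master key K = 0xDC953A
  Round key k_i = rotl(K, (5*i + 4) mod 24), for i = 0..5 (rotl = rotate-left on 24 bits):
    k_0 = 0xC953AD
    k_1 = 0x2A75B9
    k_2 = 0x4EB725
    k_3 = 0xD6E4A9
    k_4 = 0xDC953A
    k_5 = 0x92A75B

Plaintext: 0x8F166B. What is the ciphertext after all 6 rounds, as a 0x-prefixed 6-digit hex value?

s_0 = plaintext = 0x8F166B
s_1 = Round(s_0, k_0) = 0xCF1FCE
s_2 = Round(s_1, k_1) = 0x906CD0
s_3 = Round(s_2, k_2) = 0x2F326D
s_4 = Round(s_3, k_3) = 0x1C9E07
s_5 = Round(s_4, k_4) = 0xAEADF6
s_6 = Round(s_5, k_5) = 0xFBB69C

0xFBB69C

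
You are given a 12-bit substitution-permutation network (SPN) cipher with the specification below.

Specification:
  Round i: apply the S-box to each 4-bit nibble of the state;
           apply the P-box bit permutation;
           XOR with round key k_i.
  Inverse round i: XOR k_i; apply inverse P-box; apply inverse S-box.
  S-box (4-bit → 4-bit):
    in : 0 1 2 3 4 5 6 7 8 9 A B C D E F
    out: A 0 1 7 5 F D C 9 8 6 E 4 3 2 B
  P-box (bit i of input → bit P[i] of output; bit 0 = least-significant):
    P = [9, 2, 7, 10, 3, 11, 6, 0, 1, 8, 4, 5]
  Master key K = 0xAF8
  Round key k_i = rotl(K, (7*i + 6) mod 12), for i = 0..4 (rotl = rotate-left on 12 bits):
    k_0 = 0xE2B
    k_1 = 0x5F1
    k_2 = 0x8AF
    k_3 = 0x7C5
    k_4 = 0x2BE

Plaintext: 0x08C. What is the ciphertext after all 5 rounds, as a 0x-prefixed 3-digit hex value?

s_0 = plaintext = 0x08C
s_1 = Round(s_0, k_0) = 0xF82
s_2 = Round(s_1, k_1) = 0x6DA
s_3 = Round(s_2, k_2) = 0x011
s_4 = Round(s_3, k_3) = 0x6E5
s_5 = Round(s_4, k_4) = 0xC08

0xC08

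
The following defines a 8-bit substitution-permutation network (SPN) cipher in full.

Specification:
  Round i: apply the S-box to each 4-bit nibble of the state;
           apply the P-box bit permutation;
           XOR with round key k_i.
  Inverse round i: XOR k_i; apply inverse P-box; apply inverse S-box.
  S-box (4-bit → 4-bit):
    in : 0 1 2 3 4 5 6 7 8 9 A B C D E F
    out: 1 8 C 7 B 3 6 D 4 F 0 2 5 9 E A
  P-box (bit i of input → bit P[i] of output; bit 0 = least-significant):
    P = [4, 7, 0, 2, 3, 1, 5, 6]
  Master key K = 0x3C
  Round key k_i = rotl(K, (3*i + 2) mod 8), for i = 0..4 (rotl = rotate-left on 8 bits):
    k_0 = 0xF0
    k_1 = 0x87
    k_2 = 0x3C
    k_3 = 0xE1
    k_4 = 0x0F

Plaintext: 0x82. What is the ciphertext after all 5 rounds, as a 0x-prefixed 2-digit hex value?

s_0 = plaintext = 0x82
s_1 = Round(s_0, k_0) = 0xD5
s_2 = Round(s_1, k_1) = 0x5F
s_3 = Round(s_2, k_2) = 0xB2
s_4 = Round(s_3, k_3) = 0xE6
s_5 = Round(s_4, k_4) = 0xEC

0xEC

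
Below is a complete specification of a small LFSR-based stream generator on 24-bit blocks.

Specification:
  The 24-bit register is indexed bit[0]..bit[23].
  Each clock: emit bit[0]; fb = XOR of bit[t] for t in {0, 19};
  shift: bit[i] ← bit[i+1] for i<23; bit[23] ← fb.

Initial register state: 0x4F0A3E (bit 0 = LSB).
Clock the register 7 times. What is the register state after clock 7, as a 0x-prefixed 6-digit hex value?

0xAE9E14

reg_0 = 0x4F0A3E
clock 1: out=0, reg = 0xA7851F
clock 2: out=1, reg = 0xD3C28F
clock 3: out=1, reg = 0xE9E147
clock 4: out=1, reg = 0x74F0A3
clock 5: out=1, reg = 0xBA7851
clock 6: out=1, reg = 0x5D3C28
clock 7: out=0, reg = 0xAE9E14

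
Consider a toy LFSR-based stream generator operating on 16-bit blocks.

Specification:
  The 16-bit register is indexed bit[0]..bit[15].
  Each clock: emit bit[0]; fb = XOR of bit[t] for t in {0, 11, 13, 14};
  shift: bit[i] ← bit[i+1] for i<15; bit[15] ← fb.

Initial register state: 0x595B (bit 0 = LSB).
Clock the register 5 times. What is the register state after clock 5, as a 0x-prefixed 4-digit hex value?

0xBACA

reg_0 = 0x595B
clock 1: out=1, reg = 0xACAD
clock 2: out=1, reg = 0xD656
clock 3: out=0, reg = 0xEB2B
clock 4: out=1, reg = 0x7595
clock 5: out=1, reg = 0xBACA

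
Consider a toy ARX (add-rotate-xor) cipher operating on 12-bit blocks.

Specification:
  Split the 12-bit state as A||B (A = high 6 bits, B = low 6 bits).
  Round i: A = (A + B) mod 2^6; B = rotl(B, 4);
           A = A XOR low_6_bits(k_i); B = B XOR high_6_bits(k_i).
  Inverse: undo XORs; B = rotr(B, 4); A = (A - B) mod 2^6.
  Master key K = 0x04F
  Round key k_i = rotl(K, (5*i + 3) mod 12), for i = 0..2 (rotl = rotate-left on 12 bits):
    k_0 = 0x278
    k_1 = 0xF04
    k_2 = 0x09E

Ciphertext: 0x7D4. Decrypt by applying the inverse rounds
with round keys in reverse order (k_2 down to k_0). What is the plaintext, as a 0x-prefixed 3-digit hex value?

s_0 = ciphertext = 0x7D4
s_1 = InvRound(s_0, k_2) = 0xA19
s_2 = InvRound(s_1, k_1) = 0x596
s_3 = InvRound(s_2, k_0) = 0xC7D

0xC7D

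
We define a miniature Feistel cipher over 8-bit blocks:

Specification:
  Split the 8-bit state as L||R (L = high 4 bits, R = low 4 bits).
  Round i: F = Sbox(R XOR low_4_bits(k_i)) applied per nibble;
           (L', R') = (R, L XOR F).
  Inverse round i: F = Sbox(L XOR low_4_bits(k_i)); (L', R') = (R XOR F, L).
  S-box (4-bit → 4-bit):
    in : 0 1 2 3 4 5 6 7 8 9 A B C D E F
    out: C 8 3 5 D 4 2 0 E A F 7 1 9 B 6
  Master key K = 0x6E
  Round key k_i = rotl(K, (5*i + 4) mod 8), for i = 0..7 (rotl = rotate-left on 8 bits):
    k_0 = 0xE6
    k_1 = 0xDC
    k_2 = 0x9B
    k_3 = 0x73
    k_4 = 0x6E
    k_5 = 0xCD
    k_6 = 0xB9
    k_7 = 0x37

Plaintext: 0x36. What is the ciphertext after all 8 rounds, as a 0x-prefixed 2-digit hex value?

0x00

s_0 = plaintext = 0x36
s_1 = Round(s_0, k_0) = 0x6F
s_2 = Round(s_1, k_1) = 0xF3
s_3 = Round(s_2, k_2) = 0x31
s_4 = Round(s_3, k_3) = 0x10
s_5 = Round(s_4, k_4) = 0x0A
s_6 = Round(s_5, k_5) = 0xA0
s_7 = Round(s_6, k_6) = 0x00
s_8 = Round(s_7, k_7) = 0x00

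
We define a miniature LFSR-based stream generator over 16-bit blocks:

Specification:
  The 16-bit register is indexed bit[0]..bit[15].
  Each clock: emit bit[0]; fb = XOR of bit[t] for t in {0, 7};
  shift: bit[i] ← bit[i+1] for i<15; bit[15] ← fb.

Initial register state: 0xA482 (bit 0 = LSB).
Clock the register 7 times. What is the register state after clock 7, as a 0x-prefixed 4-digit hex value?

0x9749

reg_0 = 0xA482
clock 1: out=0, reg = 0xD241
clock 2: out=1, reg = 0xE920
clock 3: out=0, reg = 0x7490
clock 4: out=0, reg = 0xBA48
clock 5: out=0, reg = 0x5D24
clock 6: out=0, reg = 0x2E92
clock 7: out=0, reg = 0x9749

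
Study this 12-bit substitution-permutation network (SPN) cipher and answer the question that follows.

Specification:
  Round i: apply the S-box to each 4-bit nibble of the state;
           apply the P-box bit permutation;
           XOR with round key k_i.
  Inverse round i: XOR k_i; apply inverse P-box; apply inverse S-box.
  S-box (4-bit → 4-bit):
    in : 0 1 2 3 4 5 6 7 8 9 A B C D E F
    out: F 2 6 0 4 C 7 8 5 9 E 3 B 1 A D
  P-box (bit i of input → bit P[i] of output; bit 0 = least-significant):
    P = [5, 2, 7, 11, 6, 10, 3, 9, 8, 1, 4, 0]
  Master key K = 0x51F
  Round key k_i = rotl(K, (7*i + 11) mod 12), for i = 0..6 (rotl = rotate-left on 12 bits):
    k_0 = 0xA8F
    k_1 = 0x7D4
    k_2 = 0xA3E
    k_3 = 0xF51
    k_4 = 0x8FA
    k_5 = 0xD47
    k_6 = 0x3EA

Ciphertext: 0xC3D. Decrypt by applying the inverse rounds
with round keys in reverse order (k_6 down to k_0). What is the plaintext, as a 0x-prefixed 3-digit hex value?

0xCDD

s_0 = ciphertext = 0xC3D
s_1 = InvRound(s_0, k_6) = 0x0CA
s_2 = InvRound(s_1, k_5) = 0x92A
s_3 = InvRound(s_2, k_4) = 0x8D4
s_4 = InvRound(s_3, k_3) = 0x9E2
s_5 = InvRound(s_4, k_2) = 0x8F2
s_6 = InvRound(s_5, k_1) = 0xBEC
s_7 = InvRound(s_6, k_0) = 0xCDD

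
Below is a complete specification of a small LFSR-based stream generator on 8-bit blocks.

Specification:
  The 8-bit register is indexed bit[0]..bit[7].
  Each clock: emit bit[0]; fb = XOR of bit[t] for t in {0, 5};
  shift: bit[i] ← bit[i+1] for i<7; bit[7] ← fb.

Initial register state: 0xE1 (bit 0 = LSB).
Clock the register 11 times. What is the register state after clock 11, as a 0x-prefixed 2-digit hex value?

reg_0 = 0xE1
clock 1: out=1, reg = 0x70
clock 2: out=0, reg = 0xB8
clock 3: out=0, reg = 0xDC
clock 4: out=0, reg = 0x6E
clock 5: out=0, reg = 0xB7
clock 6: out=1, reg = 0x5B
clock 7: out=1, reg = 0xAD
clock 8: out=1, reg = 0x56
clock 9: out=0, reg = 0x2B
clock 10: out=1, reg = 0x15
clock 11: out=1, reg = 0x8A

0x8A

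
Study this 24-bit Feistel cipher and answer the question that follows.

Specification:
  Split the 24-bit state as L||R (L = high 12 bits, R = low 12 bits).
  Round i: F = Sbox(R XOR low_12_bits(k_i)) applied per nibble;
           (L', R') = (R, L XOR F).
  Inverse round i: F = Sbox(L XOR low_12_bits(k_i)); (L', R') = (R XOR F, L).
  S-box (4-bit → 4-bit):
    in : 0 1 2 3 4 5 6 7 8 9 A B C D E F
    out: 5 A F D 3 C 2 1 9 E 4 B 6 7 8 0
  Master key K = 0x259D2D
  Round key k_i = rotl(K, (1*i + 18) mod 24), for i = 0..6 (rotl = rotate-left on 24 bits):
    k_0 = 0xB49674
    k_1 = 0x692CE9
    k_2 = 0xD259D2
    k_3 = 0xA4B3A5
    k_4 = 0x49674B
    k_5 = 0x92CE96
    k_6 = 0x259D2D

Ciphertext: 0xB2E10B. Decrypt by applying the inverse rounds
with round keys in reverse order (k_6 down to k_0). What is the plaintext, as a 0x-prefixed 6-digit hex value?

0x1991E3

s_0 = ciphertext = 0xB2E10B
s_1 = InvRound(s_0, k_6) = 0x356B2E
s_2 = InvRound(s_1, k_5) = 0xC4B356
s_3 = InvRound(s_2, k_4) = 0x803C4B
s_4 = InvRound(s_3, k_3) = 0x709803
s_5 = InvRound(s_4, k_2) = 0x078709
s_6 = InvRound(s_5, k_1) = 0x1E3078
s_7 = InvRound(s_6, k_0) = 0x1991E3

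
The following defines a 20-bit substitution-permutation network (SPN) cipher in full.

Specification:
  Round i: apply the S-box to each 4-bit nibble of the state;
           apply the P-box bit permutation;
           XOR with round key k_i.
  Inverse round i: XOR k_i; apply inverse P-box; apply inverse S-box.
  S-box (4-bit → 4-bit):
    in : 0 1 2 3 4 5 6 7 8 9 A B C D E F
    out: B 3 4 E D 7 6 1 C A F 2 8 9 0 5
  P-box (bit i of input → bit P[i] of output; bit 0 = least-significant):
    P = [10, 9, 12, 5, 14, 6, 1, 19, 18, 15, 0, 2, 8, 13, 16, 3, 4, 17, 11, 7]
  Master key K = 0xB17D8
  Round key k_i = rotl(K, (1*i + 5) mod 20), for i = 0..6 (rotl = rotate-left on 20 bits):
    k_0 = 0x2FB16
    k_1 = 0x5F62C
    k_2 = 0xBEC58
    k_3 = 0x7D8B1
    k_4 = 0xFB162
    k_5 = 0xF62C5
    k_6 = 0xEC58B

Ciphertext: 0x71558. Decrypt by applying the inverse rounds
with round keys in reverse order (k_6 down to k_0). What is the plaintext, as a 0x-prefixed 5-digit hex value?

0xC54A2

s_0 = ciphertext = 0x71558
s_1 = InvRound(s_0, k_6) = 0xD26A2
s_2 = InvRound(s_1, k_5) = 0xBE85D
s_3 = InvRound(s_2, k_4) = 0xFD4F8
s_4 = InvRound(s_3, k_3) = 0x2C297
s_5 = InvRound(s_4, k_2) = 0x83831
s_6 = InvRound(s_5, k_1) = 0xF8AD1
s_7 = InvRound(s_6, k_0) = 0xC54A2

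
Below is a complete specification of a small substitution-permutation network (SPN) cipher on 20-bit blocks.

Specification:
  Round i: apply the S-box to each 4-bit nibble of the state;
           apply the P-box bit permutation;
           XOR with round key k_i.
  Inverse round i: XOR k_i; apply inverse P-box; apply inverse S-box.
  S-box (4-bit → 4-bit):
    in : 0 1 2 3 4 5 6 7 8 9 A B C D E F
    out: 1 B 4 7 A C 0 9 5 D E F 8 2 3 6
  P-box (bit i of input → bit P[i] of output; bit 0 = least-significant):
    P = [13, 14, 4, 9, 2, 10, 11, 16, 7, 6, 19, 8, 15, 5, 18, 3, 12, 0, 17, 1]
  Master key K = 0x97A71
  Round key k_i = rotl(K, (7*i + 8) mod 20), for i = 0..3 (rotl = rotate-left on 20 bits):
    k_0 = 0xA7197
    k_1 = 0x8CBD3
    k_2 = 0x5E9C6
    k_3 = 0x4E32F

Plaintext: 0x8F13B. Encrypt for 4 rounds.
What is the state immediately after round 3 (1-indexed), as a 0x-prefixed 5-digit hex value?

0xB9A02

s_0 = plaintext = 0x8F13B
s_1 = Round(s_0, k_0) = 0xC0E63
s_2 = Round(s_1, k_1) = 0x82B01
s_3 = Round(s_2, k_2) = 0xB9A02
s_4 = Round(s_3, k_3) = 0xA7270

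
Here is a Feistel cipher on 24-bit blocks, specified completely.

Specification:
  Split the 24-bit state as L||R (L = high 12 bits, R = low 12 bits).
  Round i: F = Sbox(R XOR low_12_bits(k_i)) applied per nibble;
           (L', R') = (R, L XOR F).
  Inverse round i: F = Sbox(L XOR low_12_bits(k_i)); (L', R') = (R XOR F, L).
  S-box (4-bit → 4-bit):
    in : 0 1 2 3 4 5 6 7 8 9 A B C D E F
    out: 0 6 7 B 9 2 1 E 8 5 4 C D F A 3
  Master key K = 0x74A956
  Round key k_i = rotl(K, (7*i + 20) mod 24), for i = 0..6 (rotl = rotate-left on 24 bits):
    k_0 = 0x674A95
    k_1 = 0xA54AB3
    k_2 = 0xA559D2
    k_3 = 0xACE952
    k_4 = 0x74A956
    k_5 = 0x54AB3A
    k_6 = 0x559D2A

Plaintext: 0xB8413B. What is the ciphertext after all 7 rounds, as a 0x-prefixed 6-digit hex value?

0x38FD72

s_0 = plaintext = 0xB8413B
s_1 = Round(s_0, k_0) = 0x13B7CE
s_2 = Round(s_1, k_1) = 0x7CEED4
s_3 = Round(s_2, k_2) = 0xED49CF
s_4 = Round(s_3, k_3) = 0x9CFE8B
s_5 = Round(s_4, k_4) = 0xE8B730
s_6 = Round(s_5, k_5) = 0x73038F
s_7 = Round(s_6, k_6) = 0x38FD72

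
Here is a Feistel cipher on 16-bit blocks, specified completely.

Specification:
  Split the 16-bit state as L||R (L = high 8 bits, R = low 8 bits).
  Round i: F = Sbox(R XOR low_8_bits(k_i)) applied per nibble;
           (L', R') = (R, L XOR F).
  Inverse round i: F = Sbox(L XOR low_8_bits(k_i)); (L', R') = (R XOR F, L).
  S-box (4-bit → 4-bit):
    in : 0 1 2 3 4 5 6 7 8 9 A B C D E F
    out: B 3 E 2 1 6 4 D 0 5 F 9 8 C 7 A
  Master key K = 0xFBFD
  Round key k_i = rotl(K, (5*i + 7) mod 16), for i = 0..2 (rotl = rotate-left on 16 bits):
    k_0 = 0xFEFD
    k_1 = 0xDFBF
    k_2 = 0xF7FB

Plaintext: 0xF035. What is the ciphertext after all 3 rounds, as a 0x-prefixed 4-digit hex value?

s_0 = plaintext = 0xF035
s_1 = Round(s_0, k_0) = 0x3570
s_2 = Round(s_1, k_1) = 0x70BF
s_3 = Round(s_2, k_2) = 0xBF61

0xBF61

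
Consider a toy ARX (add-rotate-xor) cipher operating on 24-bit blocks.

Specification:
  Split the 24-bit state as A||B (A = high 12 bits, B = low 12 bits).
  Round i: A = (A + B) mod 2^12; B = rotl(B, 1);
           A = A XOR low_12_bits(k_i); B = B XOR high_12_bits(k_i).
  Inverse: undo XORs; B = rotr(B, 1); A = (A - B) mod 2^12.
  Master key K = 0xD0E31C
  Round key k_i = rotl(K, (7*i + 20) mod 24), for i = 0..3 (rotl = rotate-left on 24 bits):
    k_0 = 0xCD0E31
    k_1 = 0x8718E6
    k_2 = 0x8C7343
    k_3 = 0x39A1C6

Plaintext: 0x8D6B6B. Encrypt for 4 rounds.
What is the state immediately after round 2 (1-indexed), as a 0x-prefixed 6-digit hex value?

s_0 = plaintext = 0x8D6B6B
s_1 = Round(s_0, k_0) = 0xA70A07
s_2 = Round(s_1, k_1) = 0xC91C7E
s_3 = Round(s_2, k_2) = 0xA4C03A
s_4 = Round(s_3, k_3) = 0xB403EE

0xC91C7E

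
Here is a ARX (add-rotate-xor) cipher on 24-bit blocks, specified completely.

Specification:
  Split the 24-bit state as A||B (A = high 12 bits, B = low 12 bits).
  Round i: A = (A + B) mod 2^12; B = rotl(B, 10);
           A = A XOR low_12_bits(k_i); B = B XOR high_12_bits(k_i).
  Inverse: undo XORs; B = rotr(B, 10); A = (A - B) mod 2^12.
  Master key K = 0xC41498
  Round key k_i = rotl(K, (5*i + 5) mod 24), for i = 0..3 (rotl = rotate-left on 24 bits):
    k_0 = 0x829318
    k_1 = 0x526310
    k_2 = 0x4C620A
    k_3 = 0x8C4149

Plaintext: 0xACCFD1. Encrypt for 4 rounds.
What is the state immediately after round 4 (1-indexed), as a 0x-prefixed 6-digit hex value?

0xEF20D8

s_0 = plaintext = 0xACCFD1
s_1 = Round(s_0, k_0) = 0x985FDD
s_2 = Round(s_1, k_1) = 0xA722D1
s_3 = Round(s_2, k_2) = 0xF49072
s_4 = Round(s_3, k_3) = 0xEF20D8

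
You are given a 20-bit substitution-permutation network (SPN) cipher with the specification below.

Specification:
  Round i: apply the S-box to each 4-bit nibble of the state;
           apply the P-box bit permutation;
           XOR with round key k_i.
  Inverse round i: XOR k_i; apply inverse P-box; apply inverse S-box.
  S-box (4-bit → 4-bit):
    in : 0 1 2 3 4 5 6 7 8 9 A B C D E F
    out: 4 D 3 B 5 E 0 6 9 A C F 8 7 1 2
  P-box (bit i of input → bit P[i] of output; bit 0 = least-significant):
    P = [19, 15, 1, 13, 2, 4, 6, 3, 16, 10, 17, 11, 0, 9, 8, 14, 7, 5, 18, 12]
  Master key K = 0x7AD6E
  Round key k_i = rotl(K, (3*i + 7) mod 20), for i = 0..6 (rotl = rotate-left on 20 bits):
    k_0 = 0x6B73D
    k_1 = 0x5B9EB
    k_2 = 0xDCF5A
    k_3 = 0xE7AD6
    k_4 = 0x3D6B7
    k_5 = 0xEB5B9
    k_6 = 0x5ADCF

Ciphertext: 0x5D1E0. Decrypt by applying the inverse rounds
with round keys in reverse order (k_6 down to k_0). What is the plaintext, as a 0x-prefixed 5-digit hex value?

s_0 = ciphertext = 0x5D1E0
s_1 = InvRound(s_0, k_6) = 0x9898A
s_2 = InvRound(s_1, k_5) = 0x5EBFA
s_3 = InvRound(s_2, k_4) = 0xA451C
s_4 = InvRound(s_3, k_3) = 0x179AA
s_5 = InvRound(s_4, k_2) = 0xBFF73
s_6 = InvRound(s_5, k_1) = 0x4979E
s_7 = InvRound(s_6, k_0) = 0x2E06A

0x2E06A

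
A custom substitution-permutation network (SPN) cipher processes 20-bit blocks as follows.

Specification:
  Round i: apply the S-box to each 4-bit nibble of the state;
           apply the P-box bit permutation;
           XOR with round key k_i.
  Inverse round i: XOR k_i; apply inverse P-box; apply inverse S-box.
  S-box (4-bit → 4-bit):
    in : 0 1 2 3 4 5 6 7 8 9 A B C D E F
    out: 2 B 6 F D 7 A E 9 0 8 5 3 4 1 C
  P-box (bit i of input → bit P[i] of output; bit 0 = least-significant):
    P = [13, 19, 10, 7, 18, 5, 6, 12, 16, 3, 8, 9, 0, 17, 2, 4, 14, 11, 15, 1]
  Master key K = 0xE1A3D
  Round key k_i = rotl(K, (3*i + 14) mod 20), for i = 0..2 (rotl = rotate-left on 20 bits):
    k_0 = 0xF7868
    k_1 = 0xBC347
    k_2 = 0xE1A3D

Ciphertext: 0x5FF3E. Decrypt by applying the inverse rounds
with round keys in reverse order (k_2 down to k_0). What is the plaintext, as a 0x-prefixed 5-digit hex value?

0xAF1F7

s_0 = ciphertext = 0x5FF3E
s_1 = InvRound(s_0, k_2) = 0x4CB95
s_2 = InvRound(s_1, k_1) = 0x66EB6
s_3 = InvRound(s_2, k_0) = 0xAF1F7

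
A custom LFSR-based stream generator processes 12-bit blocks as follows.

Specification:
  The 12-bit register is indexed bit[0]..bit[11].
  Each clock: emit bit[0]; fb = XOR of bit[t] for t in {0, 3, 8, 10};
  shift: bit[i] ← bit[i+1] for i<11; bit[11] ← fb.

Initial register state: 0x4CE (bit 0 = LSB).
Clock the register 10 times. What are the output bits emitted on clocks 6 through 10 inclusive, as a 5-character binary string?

reg_0 = 0x4CE
clock 1: out=0, reg = 0x267
clock 2: out=1, reg = 0x933
clock 3: out=1, reg = 0x499
clock 4: out=1, reg = 0xA4C
clock 5: out=0, reg = 0xD26
clock 6: out=0, reg = 0x693
clock 7: out=1, reg = 0x349
clock 8: out=1, reg = 0x9A4
clock 9: out=0, reg = 0xCD2
clock 10: out=0, reg = 0xE69

01100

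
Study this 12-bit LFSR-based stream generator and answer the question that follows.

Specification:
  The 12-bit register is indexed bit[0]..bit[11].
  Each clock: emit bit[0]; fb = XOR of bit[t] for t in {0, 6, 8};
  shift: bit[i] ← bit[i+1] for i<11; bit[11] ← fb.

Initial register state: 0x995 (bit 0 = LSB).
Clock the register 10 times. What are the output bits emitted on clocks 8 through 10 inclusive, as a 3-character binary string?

110

reg_0 = 0x995
clock 1: out=1, reg = 0x4CA
clock 2: out=0, reg = 0xA65
clock 3: out=1, reg = 0x532
clock 4: out=0, reg = 0xA99
clock 5: out=1, reg = 0xD4C
clock 6: out=0, reg = 0x6A6
clock 7: out=0, reg = 0x353
clock 8: out=1, reg = 0x9A9
clock 9: out=1, reg = 0x4D4
clock 10: out=0, reg = 0xA6A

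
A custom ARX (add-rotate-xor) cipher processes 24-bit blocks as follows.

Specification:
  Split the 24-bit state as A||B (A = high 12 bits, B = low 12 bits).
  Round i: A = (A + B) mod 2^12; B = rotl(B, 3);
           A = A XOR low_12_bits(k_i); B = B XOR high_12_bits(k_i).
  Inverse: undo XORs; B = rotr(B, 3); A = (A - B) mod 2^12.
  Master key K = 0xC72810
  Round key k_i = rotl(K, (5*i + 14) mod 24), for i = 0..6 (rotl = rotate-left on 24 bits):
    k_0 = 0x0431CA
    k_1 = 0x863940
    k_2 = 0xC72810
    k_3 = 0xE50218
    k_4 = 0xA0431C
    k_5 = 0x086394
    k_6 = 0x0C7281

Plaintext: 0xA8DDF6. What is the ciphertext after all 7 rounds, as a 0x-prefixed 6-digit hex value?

0x3E6604

s_0 = plaintext = 0xA8DDF6
s_1 = Round(s_0, k_0) = 0x949FF5
s_2 = Round(s_1, k_1) = 0x07E7CC
s_3 = Round(s_2, k_2) = 0x05A211
s_4 = Round(s_3, k_3) = 0x073ED9
s_5 = Round(s_4, k_4) = 0xC50CCB
s_6 = Round(s_5, k_5) = 0xA8F6D8
s_7 = Round(s_6, k_6) = 0x3E6604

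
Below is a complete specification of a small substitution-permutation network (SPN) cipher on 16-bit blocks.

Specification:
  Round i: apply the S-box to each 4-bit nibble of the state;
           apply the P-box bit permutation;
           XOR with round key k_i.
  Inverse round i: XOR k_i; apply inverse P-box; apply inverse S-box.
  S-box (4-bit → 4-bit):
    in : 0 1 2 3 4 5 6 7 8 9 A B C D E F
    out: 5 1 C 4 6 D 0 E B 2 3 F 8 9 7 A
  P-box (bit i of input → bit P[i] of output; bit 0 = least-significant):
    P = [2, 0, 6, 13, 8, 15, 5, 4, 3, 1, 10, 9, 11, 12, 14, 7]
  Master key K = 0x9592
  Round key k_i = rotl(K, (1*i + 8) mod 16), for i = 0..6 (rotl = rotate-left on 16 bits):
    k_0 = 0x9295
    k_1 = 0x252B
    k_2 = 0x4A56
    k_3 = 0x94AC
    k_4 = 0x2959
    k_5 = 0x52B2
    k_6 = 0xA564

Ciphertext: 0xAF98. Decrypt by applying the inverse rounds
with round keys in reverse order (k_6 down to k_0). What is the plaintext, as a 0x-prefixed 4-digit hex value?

s_0 = ciphertext = 0xAF98
s_1 = InvRound(s_0, k_6) = 0xDD20
s_2 = InvRound(s_1, k_5) = 0xD786
s_3 = InvRound(s_2, k_4) = 0xBBFB
s_4 = InvRound(s_3, k_3) = 0x17DB
s_5 = InvRound(s_4, k_2) = 0xB01A
s_6 = InvRound(s_5, k_1) = 0x93B9
s_7 = InvRound(s_6, k_0) = 0x6101

0x6101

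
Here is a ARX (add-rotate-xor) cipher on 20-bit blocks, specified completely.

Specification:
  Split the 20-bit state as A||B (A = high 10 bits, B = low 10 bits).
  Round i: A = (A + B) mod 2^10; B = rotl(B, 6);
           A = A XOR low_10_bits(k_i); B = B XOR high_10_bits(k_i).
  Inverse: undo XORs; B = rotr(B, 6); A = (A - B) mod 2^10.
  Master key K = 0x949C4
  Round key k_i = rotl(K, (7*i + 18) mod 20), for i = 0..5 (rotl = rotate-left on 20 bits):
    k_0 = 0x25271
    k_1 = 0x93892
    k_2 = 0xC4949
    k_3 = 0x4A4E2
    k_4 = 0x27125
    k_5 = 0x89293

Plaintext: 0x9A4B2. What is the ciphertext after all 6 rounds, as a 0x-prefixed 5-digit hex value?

s_0 = plaintext = 0x9A4B2
s_1 = Round(s_0, k_0) = 0x5A81F
s_2 = Round(s_1, k_1) = 0x46D8F
s_3 = Round(s_2, k_2) = 0xF8CCA
s_4 = Round(s_3, k_3) = 0x13FA5
s_5 = Round(s_4, k_4) = 0xB45E6
s_6 = Round(s_5, k_5) = 0x893BA

0x893BA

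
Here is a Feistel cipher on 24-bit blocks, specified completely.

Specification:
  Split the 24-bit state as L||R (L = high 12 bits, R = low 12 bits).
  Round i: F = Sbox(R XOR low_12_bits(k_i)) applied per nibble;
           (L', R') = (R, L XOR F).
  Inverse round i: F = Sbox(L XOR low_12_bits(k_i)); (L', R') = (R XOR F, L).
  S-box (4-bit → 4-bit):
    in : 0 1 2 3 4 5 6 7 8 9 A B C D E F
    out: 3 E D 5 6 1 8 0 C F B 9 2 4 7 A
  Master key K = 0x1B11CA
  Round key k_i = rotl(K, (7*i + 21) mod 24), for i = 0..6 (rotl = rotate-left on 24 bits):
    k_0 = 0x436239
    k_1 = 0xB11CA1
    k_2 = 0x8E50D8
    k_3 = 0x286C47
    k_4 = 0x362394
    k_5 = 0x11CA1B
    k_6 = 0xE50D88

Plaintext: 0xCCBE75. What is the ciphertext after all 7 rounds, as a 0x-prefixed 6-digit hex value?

0xE43D29

s_0 = plaintext = 0xCCBE75
s_1 = Round(s_0, k_0) = 0xE75EA9
s_2 = Round(s_1, k_1) = 0xEA9349
s_3 = Round(s_2, k_2) = 0x349B57
s_4 = Round(s_3, k_3) = 0xB573AA
s_5 = Round(s_4, k_4) = 0x3AA800
s_6 = Round(s_5, k_5) = 0x800E43
s_7 = Round(s_6, k_6) = 0xE43D29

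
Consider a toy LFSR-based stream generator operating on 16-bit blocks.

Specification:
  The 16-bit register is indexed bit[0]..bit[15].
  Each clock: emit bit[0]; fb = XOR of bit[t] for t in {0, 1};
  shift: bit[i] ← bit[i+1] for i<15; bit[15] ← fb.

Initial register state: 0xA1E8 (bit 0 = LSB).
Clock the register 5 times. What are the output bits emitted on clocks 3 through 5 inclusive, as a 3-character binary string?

reg_0 = 0xA1E8
clock 1: out=0, reg = 0x50F4
clock 2: out=0, reg = 0x287A
clock 3: out=0, reg = 0x943D
clock 4: out=1, reg = 0xCA1E
clock 5: out=0, reg = 0xE50F

010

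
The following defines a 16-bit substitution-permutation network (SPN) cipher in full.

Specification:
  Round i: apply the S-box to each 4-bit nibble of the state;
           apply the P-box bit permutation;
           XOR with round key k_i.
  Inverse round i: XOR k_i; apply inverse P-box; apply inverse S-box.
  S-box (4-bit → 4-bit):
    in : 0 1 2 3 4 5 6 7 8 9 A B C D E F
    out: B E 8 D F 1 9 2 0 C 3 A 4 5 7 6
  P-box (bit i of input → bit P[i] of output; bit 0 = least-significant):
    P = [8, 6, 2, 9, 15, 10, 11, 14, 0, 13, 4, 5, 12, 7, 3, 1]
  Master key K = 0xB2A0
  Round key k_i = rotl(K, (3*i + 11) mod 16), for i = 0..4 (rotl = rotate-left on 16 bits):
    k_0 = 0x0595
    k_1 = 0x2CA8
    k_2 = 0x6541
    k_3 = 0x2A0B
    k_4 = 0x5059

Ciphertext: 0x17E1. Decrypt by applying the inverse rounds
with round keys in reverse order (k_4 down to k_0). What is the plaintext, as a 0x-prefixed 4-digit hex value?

0x66EE

s_0 = ciphertext = 0x17E1
s_1 = InvRound(s_0, k_4) = 0xF9B6
s_2 = InvRound(s_1, k_3) = 0xE363
s_3 = InvRound(s_2, k_2) = 0x22A2
s_4 = InvRound(s_3, k_1) = 0x98F2
s_5 = InvRound(s_4, k_0) = 0x66EE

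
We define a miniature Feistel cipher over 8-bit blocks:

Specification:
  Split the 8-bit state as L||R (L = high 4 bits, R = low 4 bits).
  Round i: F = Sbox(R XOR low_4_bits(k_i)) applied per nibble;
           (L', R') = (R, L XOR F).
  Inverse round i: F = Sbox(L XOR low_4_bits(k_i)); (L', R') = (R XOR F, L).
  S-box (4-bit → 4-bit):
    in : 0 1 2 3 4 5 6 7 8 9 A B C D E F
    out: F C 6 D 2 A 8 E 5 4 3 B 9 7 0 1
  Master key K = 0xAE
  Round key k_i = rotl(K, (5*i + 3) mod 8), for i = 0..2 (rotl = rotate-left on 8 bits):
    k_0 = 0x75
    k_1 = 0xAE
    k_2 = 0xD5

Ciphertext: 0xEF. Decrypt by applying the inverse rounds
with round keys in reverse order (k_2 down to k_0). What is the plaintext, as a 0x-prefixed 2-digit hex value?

0x1D

s_0 = ciphertext = 0xEF
s_1 = InvRound(s_0, k_2) = 0x4E
s_2 = InvRound(s_1, k_1) = 0xD4
s_3 = InvRound(s_2, k_0) = 0x1D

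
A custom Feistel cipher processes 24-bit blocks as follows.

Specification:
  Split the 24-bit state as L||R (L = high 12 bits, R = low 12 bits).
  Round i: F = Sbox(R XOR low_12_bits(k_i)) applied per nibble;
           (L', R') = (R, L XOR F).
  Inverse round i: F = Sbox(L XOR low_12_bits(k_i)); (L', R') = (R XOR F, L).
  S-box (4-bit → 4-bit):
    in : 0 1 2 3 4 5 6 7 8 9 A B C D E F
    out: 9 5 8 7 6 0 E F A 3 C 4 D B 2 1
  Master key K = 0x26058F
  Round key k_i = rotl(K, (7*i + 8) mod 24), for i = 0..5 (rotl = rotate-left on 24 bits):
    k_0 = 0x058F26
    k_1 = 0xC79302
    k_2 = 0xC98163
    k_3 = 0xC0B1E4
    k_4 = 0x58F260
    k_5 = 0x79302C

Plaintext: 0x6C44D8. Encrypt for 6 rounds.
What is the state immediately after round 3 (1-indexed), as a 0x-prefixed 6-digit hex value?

s_0 = plaintext = 0x6C44D8
s_1 = Round(s_0, k_0) = 0x4D82D6
s_2 = Round(s_1, k_1) = 0x2D616E
s_3 = Round(s_2, k_2) = 0x16EB4D
s_4 = Round(s_3, k_3) = 0xB4DDAD
s_5 = Round(s_4, k_4) = 0xDADA96
s_6 = Round(s_5, k_5) = 0xA961E1

0x16EB4D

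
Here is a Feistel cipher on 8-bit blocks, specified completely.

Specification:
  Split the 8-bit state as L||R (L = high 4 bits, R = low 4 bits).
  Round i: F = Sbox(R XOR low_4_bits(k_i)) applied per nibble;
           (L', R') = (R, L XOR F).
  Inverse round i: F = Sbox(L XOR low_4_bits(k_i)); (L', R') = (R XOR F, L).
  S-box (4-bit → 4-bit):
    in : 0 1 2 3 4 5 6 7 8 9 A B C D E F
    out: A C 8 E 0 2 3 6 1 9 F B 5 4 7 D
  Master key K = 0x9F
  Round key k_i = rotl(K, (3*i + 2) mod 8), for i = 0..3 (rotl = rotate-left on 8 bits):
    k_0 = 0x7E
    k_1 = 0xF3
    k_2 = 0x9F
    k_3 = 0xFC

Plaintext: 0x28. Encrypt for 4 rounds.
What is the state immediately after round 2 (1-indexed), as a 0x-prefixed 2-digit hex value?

s_0 = plaintext = 0x28
s_1 = Round(s_0, k_0) = 0x81
s_2 = Round(s_1, k_1) = 0x10
s_3 = Round(s_2, k_2) = 0x0C
s_4 = Round(s_3, k_3) = 0xCA

0x10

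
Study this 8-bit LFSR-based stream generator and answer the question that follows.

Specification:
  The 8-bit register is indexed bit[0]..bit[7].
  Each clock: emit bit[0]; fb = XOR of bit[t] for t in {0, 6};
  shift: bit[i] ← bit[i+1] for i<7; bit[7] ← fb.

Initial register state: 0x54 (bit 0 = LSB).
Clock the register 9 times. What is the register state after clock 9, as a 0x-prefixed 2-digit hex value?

reg_0 = 0x54
clock 1: out=0, reg = 0xAA
clock 2: out=0, reg = 0x55
clock 3: out=1, reg = 0x2A
clock 4: out=0, reg = 0x15
clock 5: out=1, reg = 0x8A
clock 6: out=0, reg = 0x45
clock 7: out=1, reg = 0x22
clock 8: out=0, reg = 0x11
clock 9: out=1, reg = 0x88

0x88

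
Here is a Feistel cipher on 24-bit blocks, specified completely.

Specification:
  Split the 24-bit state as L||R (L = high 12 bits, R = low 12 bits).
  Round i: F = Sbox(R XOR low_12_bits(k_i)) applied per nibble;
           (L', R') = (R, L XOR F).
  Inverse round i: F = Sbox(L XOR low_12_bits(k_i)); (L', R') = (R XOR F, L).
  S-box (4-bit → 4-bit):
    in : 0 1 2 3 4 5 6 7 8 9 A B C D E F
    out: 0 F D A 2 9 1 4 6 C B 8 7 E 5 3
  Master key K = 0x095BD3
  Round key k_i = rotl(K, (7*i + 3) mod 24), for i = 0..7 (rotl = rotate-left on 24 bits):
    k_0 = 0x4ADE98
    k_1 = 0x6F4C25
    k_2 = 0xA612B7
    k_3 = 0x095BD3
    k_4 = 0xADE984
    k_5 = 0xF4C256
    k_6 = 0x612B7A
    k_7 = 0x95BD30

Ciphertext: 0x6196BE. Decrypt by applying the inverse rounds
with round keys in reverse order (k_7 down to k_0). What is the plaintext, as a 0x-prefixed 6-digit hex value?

s_0 = ciphertext = 0x6196BE
s_1 = InvRound(s_0, k_7) = 0xE62619
s_2 = InvRound(s_1, k_6) = 0xFEFE62
s_3 = InvRound(s_2, k_5) = 0x0EEFEF
s_4 = InvRound(s_3, k_4) = 0x3F40EE
s_5 = InvRound(s_4, k_3) = 0x63A3F4
s_6 = InvRound(s_5, k_2) = 0x19A63A
s_7 = InvRound(s_6, k_1) = 0x8B919A
s_8 = InvRound(s_7, k_0) = 0x0458B9

0x0458B9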